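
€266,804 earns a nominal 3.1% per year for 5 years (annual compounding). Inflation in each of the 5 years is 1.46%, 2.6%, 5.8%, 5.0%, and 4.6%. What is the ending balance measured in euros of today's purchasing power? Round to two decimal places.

Nominal value at maturity: €266,804 × (1 + 3.1%)^5 ≈ €310,803.33.
Price-level factor over 5 years: 1.0146 × 1.026 × 1.058 × 1.050 × 1.046 ≈ 1.2096197526.
Dividing the nominal maturity value by the price-level factor gives the value in today's money.

€256,943.00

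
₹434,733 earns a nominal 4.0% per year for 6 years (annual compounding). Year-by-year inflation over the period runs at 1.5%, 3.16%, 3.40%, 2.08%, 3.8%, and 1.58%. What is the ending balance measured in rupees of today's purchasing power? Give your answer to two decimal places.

Nominal value at maturity: ₹434,733 × (1 + 4.0%)^6 ≈ ₹550,075.93.
Price-level factor over 6 years: 1.015 × 1.0316 × 1.0340 × 1.0208 × 1.038 × 1.0158 ≈ 1.1653171495.
The maturity value deflated by that factor is the answer in today's purchasing power.

₹472,039.68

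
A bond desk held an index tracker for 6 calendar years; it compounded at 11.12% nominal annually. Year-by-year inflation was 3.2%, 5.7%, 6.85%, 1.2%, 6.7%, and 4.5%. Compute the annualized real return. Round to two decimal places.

6.16%

Cumulative inflation factor: 1.032 × 1.057 × 1.0685 × 1.012 × 1.067 × 1.045 ≈ 1.31520.
Nominal growth factor: 1.88258. Real growth factor = 1.88258 / 1.31520 ≈ 1.43141.
Annualized: 1.43141^(1/6) − 1 ≈ 0.06160.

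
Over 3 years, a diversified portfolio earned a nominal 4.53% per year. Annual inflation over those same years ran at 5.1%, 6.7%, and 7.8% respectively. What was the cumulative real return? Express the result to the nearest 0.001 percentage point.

Cumulative inflation factor: 1.051 × 1.067 × 1.078 ≈ 1.20889.
Nominal growth factor: 1.14215. Real growth factor = 1.14215 / 1.20889 ≈ 0.94479.
Total real return ≈ -5.5206%.

-5.521%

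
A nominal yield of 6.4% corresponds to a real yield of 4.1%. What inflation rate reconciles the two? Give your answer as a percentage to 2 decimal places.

2.21%

From (1+r_nom) = (1+r_real)(1+π), we get 1+π = (1 + 6.4%)/(1 + 4.1%) = 1.064/1.041 ≈ 1.02209.
So π ≈ 2.2094%.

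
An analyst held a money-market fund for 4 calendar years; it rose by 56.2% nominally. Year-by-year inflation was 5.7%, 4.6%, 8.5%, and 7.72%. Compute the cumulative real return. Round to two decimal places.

20.88%

Cumulative inflation factor: 1.057 × 1.046 × 1.085 × 1.0772 ≈ 1.29221.
Nominal growth factor: 1.56200. Real growth factor = 1.56200 / 1.29221 ≈ 1.20878.
Total real return ≈ 20.8783%.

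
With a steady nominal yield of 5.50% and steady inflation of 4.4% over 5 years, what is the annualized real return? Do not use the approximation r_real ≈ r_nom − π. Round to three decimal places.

With constant rates the annual real return is the same each year: (1+5.50%)/(1+4.4%) − 1 = 0.01054.

1.054%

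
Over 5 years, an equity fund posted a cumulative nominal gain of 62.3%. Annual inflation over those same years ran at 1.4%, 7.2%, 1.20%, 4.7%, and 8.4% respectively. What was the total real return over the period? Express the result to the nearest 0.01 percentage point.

30.00%

Cumulative inflation factor: 1.014 × 1.072 × 1.0120 × 1.047 × 1.084 ≈ 1.24850.
Nominal growth factor: 1.62300. Real growth factor = 1.62300 / 1.24850 ≈ 1.29996.
Total real return ≈ 29.9958%.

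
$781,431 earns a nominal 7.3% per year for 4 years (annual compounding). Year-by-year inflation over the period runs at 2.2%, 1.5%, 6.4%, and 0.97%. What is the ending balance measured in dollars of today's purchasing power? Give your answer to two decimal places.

$929,476.90

Nominal value at maturity: $781,431 × (1 + 7.3%)^4 ≈ $1,035,832.48.
Price-level factor over 4 years: 1.022 × 1.015 × 1.064 × 1.0097 ≈ 1.1144251955.
Dividing the nominal maturity value by the price-level factor gives the value in today's money.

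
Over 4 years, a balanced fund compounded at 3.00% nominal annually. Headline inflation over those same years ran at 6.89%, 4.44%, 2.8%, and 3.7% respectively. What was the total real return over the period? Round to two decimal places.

Cumulative inflation factor: 1.0689 × 1.0444 × 1.028 × 1.037 ≈ 1.19008.
Nominal growth factor: 1.12551. Real growth factor = 1.12551 / 1.19008 ≈ 0.94574.
Total real return ≈ -5.4257%.

-5.43%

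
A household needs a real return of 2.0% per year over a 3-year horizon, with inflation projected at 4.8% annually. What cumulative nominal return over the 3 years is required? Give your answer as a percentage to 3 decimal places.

Required annual nominal rate: (1+2.0%)(1+4.8%) − 1 = 6.896%.
Cumulative over 3 years: (1 + 0.06896)^3 − 1 ≈ 0.22147.

22.147%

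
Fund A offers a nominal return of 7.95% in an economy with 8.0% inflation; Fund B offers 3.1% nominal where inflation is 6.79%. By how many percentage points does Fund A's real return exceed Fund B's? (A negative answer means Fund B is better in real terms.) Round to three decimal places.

3.409

Fund A real return: 1.0795/1.080 − 1 = -0.0463%.
Fund B real return: 1.031/1.0679 − 1 = -3.4554%.
Difference: -0.0463 − (-3.4554) = 3.4091 pp.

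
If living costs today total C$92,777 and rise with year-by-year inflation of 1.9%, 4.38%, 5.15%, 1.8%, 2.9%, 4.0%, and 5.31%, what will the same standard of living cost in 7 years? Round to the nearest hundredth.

C$119,043.91

Cumulative price-level factor: 1.019 × 1.0438 × 1.0515 × 1.018 × 1.029 × 1.040 × 1.0531 ≈ 1.2831187709.
Multiplying C$92,777 by the price-level factor gives the future nominal sum.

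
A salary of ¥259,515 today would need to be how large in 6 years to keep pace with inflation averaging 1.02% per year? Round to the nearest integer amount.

¥275,808

Cumulative price-level factor: (1+1.02%)^6 ≈ 1.0627819872.
Multiplying ¥259,515 by the price-level factor gives the future nominal sum.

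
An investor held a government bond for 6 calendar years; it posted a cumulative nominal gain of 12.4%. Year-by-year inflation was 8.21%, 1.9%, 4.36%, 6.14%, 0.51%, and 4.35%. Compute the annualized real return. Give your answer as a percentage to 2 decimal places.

-2.16%

Cumulative inflation factor: 1.0821 × 1.019 × 1.0436 × 1.0614 × 1.0051 × 1.0435 ≈ 1.28102.
Nominal growth factor: 1.12400. Real growth factor = 1.12400 / 1.28102 ≈ 0.87742.
Annualized: 0.87742^(1/6) − 1 ≈ -0.02156.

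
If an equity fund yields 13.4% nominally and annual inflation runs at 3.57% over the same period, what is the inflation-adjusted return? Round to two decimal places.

9.49%

Real return via the Fisher equation: (1 + 13.4%)/(1 + 3.57%) − 1 = 1.134/1.0357 − 1 ≈ 0.09491.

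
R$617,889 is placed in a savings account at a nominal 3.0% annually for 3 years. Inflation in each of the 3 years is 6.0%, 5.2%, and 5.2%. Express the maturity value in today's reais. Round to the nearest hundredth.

Nominal value at maturity: R$617,889 × (1 + 3.0%)^3 ≈ R$675,183.99.
Price-level factor over 3 years: 1.060 × 1.052 × 1.052 = 1.17310624.
Dividing the nominal maturity value by the price-level factor gives the value in today's money.

R$575,552.30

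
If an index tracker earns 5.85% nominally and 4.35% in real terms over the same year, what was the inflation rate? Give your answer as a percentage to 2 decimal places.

1.44%

From (1+r_nom) = (1+r_real)(1+π), we get 1+π = (1 + 5.85%)/(1 + 4.35%) = 1.0585/1.0435 ≈ 1.01437.
So π ≈ 1.4375%.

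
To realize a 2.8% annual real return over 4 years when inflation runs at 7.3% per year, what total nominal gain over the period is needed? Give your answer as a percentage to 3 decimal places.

Required annual nominal rate: (1+2.8%)(1+7.3%) − 1 = 10.3044%.
Cumulative over 4 years: (1 + 0.103044)^4 − 1 ≈ 0.48037.

48.037%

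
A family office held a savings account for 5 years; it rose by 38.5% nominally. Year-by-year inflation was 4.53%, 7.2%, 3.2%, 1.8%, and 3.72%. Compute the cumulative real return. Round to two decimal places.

Cumulative inflation factor: 1.0453 × 1.072 × 1.032 × 1.018 × 1.0372 ≈ 1.22103.
Nominal growth factor: 1.38500. Real growth factor = 1.38500 / 1.22103 ≈ 1.13429.
Total real return ≈ 13.4290%.

13.43%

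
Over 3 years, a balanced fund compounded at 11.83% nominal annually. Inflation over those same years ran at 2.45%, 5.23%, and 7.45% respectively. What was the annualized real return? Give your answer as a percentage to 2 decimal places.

Cumulative inflation factor: 1.0245 × 1.0523 × 1.0745 ≈ 1.15840.
Nominal growth factor: 1.39854. Real growth factor = 1.39854 / 1.15840 ≈ 1.20731.
Annualized: 1.20731^(1/3) − 1 ≈ 0.06481.

6.48%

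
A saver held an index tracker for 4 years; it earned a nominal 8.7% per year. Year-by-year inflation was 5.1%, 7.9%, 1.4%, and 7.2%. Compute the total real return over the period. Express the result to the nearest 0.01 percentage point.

Cumulative inflation factor: 1.051 × 1.079 × 1.014 × 1.072 ≈ 1.23270.
Nominal growth factor: 1.39611. Real growth factor = 1.39611 / 1.23270 ≈ 1.13256.
Total real return ≈ 13.2560%.

13.26%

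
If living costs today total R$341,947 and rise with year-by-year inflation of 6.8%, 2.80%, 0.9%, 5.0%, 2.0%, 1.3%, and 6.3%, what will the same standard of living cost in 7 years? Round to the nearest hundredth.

Cumulative price-level factor: 1.068 × 1.0280 × 1.009 × 1.050 × 1.020 × 1.013 × 1.063 ≈ 1.2775788522.
The nominal amount required is R$341,947 scaled up by that factor.

R$436,864.26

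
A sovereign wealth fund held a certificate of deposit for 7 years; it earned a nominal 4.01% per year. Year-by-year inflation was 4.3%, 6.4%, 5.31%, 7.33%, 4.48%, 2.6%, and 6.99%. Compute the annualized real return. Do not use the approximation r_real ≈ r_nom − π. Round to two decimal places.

Cumulative inflation factor: 1.043 × 1.064 × 1.0531 × 1.0733 × 1.0448 × 1.026 × 1.0699 ≈ 1.43860.
Nominal growth factor: 1.31682. Real growth factor = 1.31682 / 1.43860 ≈ 0.91535.
Annualized: 0.91535^(1/7) − 1 ≈ -0.01256.

-1.26%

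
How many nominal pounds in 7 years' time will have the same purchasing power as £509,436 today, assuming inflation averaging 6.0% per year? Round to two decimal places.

Cumulative price-level factor: (1+6.0%)^7 ≈ 1.5036302590.
The nominal amount required is £509,436 scaled up by that factor.

£766,003.38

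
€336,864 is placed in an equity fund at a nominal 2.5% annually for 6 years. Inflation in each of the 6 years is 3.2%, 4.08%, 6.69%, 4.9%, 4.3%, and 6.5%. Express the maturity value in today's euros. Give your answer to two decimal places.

€292,561.85

Nominal value at maturity: €336,864 × (1 + 2.5%)^6 ≈ €390,658.96.
Price-level factor over 6 years: 1.032 × 1.0408 × 1.0669 × 1.049 × 1.043 × 1.065 ≈ 1.3353038475.
The maturity value deflated by that factor is the answer in today's purchasing power.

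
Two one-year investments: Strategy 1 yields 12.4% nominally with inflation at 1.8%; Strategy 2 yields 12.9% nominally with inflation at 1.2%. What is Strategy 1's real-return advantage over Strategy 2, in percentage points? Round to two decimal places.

-1.15

Strategy 1 real return: 1.124/1.018 − 1 = 10.413%.
Strategy 2 real return: 1.129/1.012 − 1 = 11.561%.
Difference: 10.413 − 11.561 = -1.148 pp.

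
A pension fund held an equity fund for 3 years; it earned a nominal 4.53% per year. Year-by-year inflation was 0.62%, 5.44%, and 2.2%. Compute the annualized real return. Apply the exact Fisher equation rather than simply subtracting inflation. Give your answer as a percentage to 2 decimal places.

Cumulative inflation factor: 1.0062 × 1.0544 × 1.022 ≈ 1.08428.
Nominal growth factor: 1.14215. Real growth factor = 1.14215 / 1.08428 ≈ 1.05337.
Annualized: 1.05337^(1/3) − 1 ≈ 0.01748.

1.75%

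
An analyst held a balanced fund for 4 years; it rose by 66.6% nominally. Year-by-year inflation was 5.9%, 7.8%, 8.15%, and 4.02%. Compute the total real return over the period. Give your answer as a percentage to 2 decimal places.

Cumulative inflation factor: 1.059 × 1.078 × 1.0815 × 1.0402 ≈ 1.28428.
Nominal growth factor: 1.66600. Real growth factor = 1.66600 / 1.28428 ≈ 1.29723.
Total real return ≈ 29.7230%.

29.72%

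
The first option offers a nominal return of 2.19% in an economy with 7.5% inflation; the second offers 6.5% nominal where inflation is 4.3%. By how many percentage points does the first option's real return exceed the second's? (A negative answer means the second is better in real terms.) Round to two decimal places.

-7.05

The first option real return: 1.0219/1.075 − 1 = -4.940%.
The second real return: 1.065/1.043 − 1 = 2.109%.
Difference: -4.940 − 2.109 = -7.049 pp.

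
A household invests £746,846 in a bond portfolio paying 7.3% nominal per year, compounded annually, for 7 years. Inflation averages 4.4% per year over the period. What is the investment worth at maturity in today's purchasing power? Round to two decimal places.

Nominal value at maturity: £746,846 × (1 + 7.3%)^7 ≈ £1,223,007.48.
Price-level factor over 7 years: (1 + 4.4%)^7 ≈ 1.3517721377.
The maturity value deflated by that factor is the answer in today's purchasing power.

£904,743.81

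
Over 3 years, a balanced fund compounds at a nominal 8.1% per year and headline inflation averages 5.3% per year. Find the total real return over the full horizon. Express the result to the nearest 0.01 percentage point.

The annual real rate is (1+8.1%)/(1+5.3%) − 1 = 2.6591%.
Compounded over 3 years: (1 + 0.026591)^3 − 1 ≈ 0.08191.

8.19%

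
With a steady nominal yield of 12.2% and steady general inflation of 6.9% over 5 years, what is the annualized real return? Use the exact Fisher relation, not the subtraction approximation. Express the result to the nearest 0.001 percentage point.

4.958%

With constant rates the annual real return is the same each year: (1+12.2%)/(1+6.9%) − 1 = 0.04958.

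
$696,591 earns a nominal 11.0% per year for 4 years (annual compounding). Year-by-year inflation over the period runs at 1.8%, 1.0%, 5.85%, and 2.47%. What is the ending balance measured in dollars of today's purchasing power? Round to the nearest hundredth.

$948,228.54

Nominal value at maturity: $696,591 × (1 + 11.0%)^4 ≈ $1,057,474.18.
Price-level factor over 4 years: 1.018 × 1.010 × 1.0585 × 1.0247 ≈ 1.1152102447.
Dividing the nominal maturity value by the price-level factor gives the value in today's money.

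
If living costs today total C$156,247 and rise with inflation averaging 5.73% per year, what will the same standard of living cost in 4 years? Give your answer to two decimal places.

Cumulative price-level factor: (1+5.73%)^4 ≈ 1.2496630501.
Multiplying C$156,247 by the price-level factor gives the future nominal sum.

C$195,256.10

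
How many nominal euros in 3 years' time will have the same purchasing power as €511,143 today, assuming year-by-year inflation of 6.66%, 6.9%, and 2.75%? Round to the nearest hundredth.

€598,829.98

Cumulative price-level factor: 1.0666 × 1.069 × 1.0275 = 1.1715507735.
The nominal amount required is €511,143 scaled up by that factor.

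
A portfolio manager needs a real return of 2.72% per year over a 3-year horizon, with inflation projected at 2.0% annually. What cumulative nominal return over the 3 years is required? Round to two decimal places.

Required annual nominal rate: (1+2.72%)(1+2.0%) − 1 = 4.7744%.
Cumulative over 3 years: (1 + 0.047744)^3 − 1 ≈ 0.15018.

15.02%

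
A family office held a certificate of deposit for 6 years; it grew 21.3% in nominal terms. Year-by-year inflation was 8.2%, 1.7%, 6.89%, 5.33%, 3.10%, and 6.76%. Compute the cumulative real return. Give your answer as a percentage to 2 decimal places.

-11.05%

Cumulative inflation factor: 1.082 × 1.017 × 1.0689 × 1.0533 × 1.0310 × 1.0676 ≈ 1.36366.
Nominal growth factor: 1.21300. Real growth factor = 1.21300 / 1.36366 ≈ 0.88952.
Total real return ≈ -11.0479%.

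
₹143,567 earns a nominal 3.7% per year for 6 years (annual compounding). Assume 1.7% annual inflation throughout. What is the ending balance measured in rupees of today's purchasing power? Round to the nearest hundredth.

₹161,362.07

Nominal value at maturity: ₹143,567 × (1 + 3.7%)^6 ≈ ₹178,536.56.
Price-level factor over 6 years: (1 + 1.7%)^6 ≈ 1.1064345214.
Dividing the nominal maturity value by the price-level factor gives the value in today's money.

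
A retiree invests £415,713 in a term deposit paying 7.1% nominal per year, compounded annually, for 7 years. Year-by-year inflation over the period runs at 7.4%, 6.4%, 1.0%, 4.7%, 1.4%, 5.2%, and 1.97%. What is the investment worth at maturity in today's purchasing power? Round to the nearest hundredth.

£511,187.03

Nominal value at maturity: £415,713 × (1 + 7.1%)^7 ≈ £671,923.61.
Price-level factor over 7 years: 1.074 × 1.064 × 1.010 × 1.047 × 1.014 × 1.052 × 1.0197 ≈ 1.3144379182.
Dividing the nominal maturity value by the price-level factor gives the value in today's money.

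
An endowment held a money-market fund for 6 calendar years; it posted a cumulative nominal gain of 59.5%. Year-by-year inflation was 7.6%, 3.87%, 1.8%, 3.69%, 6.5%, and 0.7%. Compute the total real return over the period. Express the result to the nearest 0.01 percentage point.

26.07%

Cumulative inflation factor: 1.076 × 1.0387 × 1.018 × 1.0369 × 1.065 × 1.007 ≈ 1.26522.
Nominal growth factor: 1.59500. Real growth factor = 1.59500 / 1.26522 ≈ 1.26065.
Total real return ≈ 26.0650%.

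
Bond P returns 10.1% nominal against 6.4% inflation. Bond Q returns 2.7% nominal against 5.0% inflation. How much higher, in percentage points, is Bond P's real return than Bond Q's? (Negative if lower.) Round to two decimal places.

Bond P real return: 1.101/1.064 − 1 = 3.477%.
Bond Q real return: 1.027/1.050 − 1 = -2.190%.
Difference: 3.477 − (-2.190) = 5.667 pp.

5.67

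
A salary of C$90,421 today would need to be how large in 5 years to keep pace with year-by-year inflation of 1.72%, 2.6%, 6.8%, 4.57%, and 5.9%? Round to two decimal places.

Cumulative price-level factor: 1.0172 × 1.026 × 1.068 × 1.0457 × 1.059 ≈ 1.2343207590.
Multiplying C$90,421 by the price-level factor gives the future nominal sum.

C$111,608.52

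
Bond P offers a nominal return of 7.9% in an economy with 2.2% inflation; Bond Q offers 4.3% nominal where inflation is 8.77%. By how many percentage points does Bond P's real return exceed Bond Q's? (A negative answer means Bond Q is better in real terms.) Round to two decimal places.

9.69

Bond P real return: 1.079/1.022 − 1 = 5.577%.
Bond Q real return: 1.043/1.0877 − 1 = -4.110%.
Difference: 5.577 − (-4.110) = 9.687 pp.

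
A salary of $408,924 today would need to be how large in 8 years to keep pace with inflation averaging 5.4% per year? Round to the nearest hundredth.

$622,827.08

Cumulative price-level factor: (1+5.4%)^8 ≈ 1.5230876162.
The nominal amount required is $408,924 scaled up by that factor.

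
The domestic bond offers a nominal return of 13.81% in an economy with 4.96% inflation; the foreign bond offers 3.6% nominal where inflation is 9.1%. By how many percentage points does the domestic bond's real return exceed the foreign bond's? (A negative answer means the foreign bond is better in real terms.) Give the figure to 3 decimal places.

13.473

The domestic bond real return: 1.1381/1.0496 − 1 = 8.4318%.
The foreign bond real return: 1.036/1.091 − 1 = -5.0412%.
Difference: 8.4318 − (-5.0412) = 13.4730 pp.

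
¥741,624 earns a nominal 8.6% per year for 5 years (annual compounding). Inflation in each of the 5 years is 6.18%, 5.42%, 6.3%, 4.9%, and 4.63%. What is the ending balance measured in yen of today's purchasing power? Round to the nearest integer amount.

¥857,832

Nominal value at maturity: ¥741,624 × (1 + 8.6%)^5 ≈ ¥1,120,296.
Price-level factor over 5 years: 1.0618 × 1.0542 × 1.063 × 1.049 × 1.0463 ≈ 1.3059625130.
The maturity value deflated by that factor is the answer in today's purchasing power.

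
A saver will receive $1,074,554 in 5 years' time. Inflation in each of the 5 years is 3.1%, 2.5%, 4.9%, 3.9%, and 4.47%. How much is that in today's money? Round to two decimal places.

$893,023.90

Price-level factor over 5 years: 1.031 × 1.025 × 1.049 × 1.039 × 1.0447 ≈ 1.2032757412.
Purchasing power today: $1,074,554 divided by that factor.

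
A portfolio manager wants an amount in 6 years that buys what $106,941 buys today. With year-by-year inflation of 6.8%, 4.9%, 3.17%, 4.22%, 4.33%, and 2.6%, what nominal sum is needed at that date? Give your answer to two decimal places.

Cumulative price-level factor: 1.068 × 1.049 × 1.0317 × 1.0422 × 1.0433 × 1.026 ≈ 1.2894598036.
Multiplying $106,941 by the price-level factor gives the future nominal sum.

$137,896.12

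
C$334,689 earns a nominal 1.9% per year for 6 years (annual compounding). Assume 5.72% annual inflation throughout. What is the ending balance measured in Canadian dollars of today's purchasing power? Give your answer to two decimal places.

C$268,375.96

Nominal value at maturity: C$334,689 × (1 + 1.9%)^6 ≈ C$374,702.46.
Price-level factor over 6 years: (1 + 5.72%)^6 ≈ 1.3961848680.
Dividing the nominal maturity value by the price-level factor gives the value in today's money.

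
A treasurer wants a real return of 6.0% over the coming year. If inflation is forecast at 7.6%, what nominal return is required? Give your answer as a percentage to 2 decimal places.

By the Fisher equation, 1 + r_nom = (1 + 6.0%)(1 + 7.6%) = 1.060 × 1.076 = 1.14056.
So r_nom = 14.056%.

14.06%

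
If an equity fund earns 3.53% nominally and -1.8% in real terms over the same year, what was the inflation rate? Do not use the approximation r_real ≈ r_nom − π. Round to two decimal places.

5.43%

From (1+r_nom) = (1+r_real)(1+π), we get 1+π = (1 + 3.53%)/(1 − 1.8%) = 1.0353/0.982 ≈ 1.05428.
So π ≈ 5.4277%.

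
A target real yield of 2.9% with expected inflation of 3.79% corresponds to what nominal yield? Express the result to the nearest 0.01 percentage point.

By the Fisher equation, 1 + r_nom = (1 + 2.9%)(1 + 3.79%) = 1.029 × 1.0379 = 1.0679991.
So r_nom = 6.79991%.

6.80%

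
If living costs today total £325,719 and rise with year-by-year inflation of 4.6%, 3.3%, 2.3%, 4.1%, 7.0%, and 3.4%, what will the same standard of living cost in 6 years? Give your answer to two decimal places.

Cumulative price-level factor: 1.046 × 1.033 × 1.023 × 1.041 × 1.070 × 1.034 ≈ 1.2731004912.
The nominal amount required is £325,719 scaled up by that factor.

£414,673.02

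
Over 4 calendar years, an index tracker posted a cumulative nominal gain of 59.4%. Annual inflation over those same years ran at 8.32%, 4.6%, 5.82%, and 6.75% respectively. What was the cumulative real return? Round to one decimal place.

Cumulative inflation factor: 1.0832 × 1.046 × 1.0582 × 1.0675 ≈ 1.27990.
Nominal growth factor: 1.59400. Real growth factor = 1.59400 / 1.27990 ≈ 1.24541.
Total real return ≈ 24.5410%.

24.5%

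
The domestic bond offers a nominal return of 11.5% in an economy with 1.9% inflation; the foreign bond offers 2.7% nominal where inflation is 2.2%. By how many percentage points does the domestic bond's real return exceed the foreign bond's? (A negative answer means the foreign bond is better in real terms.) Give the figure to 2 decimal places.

The domestic bond real return: 1.115/1.019 − 1 = 9.421%.
The foreign bond real return: 1.027/1.022 − 1 = 0.489%.
Difference: 9.421 − 0.489 = 8.932 pp.

8.93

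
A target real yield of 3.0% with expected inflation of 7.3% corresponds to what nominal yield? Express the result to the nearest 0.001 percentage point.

10.519%

By the Fisher equation, 1 + r_nom = (1 + 3.0%)(1 + 7.3%) = 1.030 × 1.073 = 1.10519.
So r_nom = 10.519%.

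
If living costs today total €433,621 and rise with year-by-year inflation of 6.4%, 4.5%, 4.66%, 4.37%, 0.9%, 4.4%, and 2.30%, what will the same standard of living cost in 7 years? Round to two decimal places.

€567,534.07

Cumulative price-level factor: 1.064 × 1.045 × 1.0466 × 1.0437 × 1.009 × 1.044 × 1.0230 ≈ 1.3088251476.
The nominal amount required is €433,621 scaled up by that factor.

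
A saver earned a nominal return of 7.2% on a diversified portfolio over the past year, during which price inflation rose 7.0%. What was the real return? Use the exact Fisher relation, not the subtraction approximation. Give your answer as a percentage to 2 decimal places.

Real return via the Fisher equation: (1 + 7.2%)/(1 + 7.0%) − 1 = 1.072/1.070 − 1 ≈ 0.00187.

0.19%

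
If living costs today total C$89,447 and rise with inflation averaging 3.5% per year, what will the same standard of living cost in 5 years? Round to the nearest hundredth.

C$106,234.98

Cumulative price-level factor: (1+3.5%)^5 ≈ 1.1876863056.
Multiplying C$89,447 by the price-level factor gives the future nominal sum.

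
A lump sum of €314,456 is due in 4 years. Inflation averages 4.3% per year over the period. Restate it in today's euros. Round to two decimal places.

Price-level factor over 4 years: (1 + 4.3%)^4 ≈ 1.1834154468.
Purchasing power today: €314,456 divided by that factor.

€265,719.03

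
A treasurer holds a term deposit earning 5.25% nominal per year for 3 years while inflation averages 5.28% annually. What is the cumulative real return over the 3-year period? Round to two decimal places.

The annual real rate is (1+5.25%)/(1+5.28%) − 1 = -0.0285%.
Compounded over 3 years: (1 + -0.000285)^3 − 1 ≈ -0.00085.

-0.09%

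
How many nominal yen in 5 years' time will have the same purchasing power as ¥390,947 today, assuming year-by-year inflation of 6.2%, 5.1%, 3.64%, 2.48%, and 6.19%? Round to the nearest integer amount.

Cumulative price-level factor: 1.062 × 1.051 × 1.0364 × 1.0248 × 1.0619 ≈ 1.2588598275.
The nominal amount required is ¥390,947 scaled up by that factor.

¥492,147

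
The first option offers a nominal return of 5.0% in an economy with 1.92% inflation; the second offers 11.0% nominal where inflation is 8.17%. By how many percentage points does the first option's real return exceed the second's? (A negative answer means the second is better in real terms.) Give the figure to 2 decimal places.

0.41

The first option real return: 1.050/1.0192 − 1 = 3.022%.
The second real return: 1.110/1.0817 − 1 = 2.616%.
Difference: 3.022 − 2.616 = 0.406 pp.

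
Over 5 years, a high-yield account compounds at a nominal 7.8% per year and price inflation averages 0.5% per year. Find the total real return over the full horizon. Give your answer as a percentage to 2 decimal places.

The annual real rate is (1+7.8%)/(1+0.5%) − 1 = 7.2637%.
Compounded over 5 years: (1 + 0.072637)^5 − 1 ≈ 0.41992.

41.99%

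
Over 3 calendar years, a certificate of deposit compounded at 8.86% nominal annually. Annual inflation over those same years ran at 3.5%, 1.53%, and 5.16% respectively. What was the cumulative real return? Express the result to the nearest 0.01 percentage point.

Cumulative inflation factor: 1.035 × 1.0153 × 1.0516 ≈ 1.10506.
Nominal growth factor: 1.29005. Real growth factor = 1.29005 / 1.10506 ≈ 1.16740.
Total real return ≈ 16.7400%.

16.74%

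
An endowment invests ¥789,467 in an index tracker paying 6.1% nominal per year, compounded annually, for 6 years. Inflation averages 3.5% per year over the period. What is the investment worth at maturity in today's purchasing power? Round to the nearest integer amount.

¥916,187

Nominal value at maturity: ¥789,467 × (1 + 6.1%)^6 ≈ ¥1,126,228.
Price-level factor over 6 years: (1 + 3.5%)^6 ≈ 1.2292553263.
Dividing the nominal maturity value by the price-level factor gives the value in today's money.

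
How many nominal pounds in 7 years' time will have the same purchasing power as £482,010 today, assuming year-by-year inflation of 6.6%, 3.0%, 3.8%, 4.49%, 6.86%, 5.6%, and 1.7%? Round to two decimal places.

£658,752.99

Cumulative price-level factor: 1.066 × 1.030 × 1.038 × 1.0449 × 1.0686 × 1.056 × 1.017 ≈ 1.3666791002.
The nominal amount required is £482,010 scaled up by that factor.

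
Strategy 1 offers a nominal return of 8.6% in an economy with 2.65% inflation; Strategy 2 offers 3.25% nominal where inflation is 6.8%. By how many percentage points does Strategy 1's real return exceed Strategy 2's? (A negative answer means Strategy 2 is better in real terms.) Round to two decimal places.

Strategy 1 real return: 1.086/1.0265 − 1 = 5.796%.
Strategy 2 real return: 1.0325/1.068 − 1 = -3.324%.
Difference: 5.796 − (-3.324) = 9.120 pp.

9.12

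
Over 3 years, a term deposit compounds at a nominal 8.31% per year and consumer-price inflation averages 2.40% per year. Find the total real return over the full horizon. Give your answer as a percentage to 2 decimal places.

The annual real rate is (1+8.31%)/(1+2.40%) − 1 = 5.7715%.
Compounded over 3 years: (1 + 0.057715)^3 − 1 ≈ 0.18333.

18.33%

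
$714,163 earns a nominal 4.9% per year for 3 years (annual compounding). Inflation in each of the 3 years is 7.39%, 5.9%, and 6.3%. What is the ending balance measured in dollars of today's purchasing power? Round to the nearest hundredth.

Nominal value at maturity: $714,163 × (1 + 4.9%)^3 ≈ $824,373.10.
Price-level factor over 3 years: 1.0739 × 1.059 × 1.063 = 1.2089074863.
The maturity value deflated by that factor is the answer in today's purchasing power.

$681,915.79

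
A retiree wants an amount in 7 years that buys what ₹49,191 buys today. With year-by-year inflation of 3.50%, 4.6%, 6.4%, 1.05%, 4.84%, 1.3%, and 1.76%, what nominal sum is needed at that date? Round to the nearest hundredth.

Cumulative price-level factor: 1.0350 × 1.046 × 1.064 × 1.0105 × 1.0484 × 1.013 × 1.0176 ≈ 1.2579504536.
Multiplying ₹49,191 by the price-level factor gives the future nominal sum.

₹61,879.84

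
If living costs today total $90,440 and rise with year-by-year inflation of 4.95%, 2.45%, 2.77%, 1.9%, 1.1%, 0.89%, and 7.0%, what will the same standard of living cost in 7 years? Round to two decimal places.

$111,142.09

Cumulative price-level factor: 1.0495 × 1.0245 × 1.0277 × 1.019 × 1.011 × 1.0089 × 1.070 ≈ 1.2289041236.
Multiplying $90,440 by the price-level factor gives the future nominal sum.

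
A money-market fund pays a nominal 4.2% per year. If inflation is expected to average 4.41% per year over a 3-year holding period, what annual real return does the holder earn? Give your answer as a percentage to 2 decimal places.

-0.20%

With constant rates the annual real return is the same each year: (1+4.2%)/(1+4.41%) − 1 = -0.00201.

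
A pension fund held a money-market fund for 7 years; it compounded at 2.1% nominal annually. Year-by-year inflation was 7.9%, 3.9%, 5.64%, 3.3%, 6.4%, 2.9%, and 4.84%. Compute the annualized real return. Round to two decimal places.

Cumulative inflation factor: 1.079 × 1.039 × 1.0564 × 1.033 × 1.064 × 1.029 × 1.0484 ≈ 1.40427.
Nominal growth factor: 1.15659. Real growth factor = 1.15659 / 1.40427 ≈ 0.82363.
Annualized: 0.82363^(1/7) − 1 ≈ -0.02734.

-2.73%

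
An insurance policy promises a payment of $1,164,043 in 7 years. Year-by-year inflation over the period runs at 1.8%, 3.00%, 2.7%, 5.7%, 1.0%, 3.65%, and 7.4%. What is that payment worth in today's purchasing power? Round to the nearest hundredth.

Price-level factor over 7 years: 1.018 × 1.0300 × 1.027 × 1.057 × 1.010 × 1.0365 × 1.074 ≈ 1.2797507572.
Purchasing power today: $1,164,043 divided by that factor.

$909,585.71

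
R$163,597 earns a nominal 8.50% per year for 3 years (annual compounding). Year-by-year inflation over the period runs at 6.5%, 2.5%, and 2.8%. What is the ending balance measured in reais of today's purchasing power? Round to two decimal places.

R$186,207.84

Nominal value at maturity: R$163,597 × (1 + 8.50%)^3 ≈ R$208,960.67.
Price-level factor over 3 years: 1.065 × 1.025 × 1.028 = 1.1221905.
The maturity value deflated by that factor is the answer in today's purchasing power.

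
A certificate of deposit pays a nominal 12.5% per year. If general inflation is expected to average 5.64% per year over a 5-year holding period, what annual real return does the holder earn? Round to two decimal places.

With constant rates the annual real return is the same each year: (1+12.5%)/(1+5.64%) − 1 = 0.06494.

6.49%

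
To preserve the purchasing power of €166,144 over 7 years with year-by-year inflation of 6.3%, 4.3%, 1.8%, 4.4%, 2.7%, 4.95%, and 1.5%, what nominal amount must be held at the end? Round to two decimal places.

€214,175.33

Cumulative price-level factor: 1.063 × 1.043 × 1.018 × 1.044 × 1.027 × 1.0495 × 1.015 ≈ 1.2890945680.
The nominal amount required is €166,144 scaled up by that factor.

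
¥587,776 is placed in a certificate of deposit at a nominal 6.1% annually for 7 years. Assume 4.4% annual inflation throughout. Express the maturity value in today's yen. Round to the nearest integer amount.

Nominal value at maturity: ¥587,776 × (1 + 6.1%)^7 ≈ ¥889,651.
Price-level factor over 7 years: (1 + 4.4%)^7 ≈ 1.3517721377.
The maturity value deflated by that factor is the answer in today's purchasing power.

¥658,137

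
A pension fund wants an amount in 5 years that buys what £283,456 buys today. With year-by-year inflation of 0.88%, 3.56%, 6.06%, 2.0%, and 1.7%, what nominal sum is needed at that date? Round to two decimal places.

Cumulative price-level factor: 1.0088 × 1.0356 × 1.0606 × 1.020 × 1.017 ≈ 1.1493964800.
The nominal amount required is £283,456 scaled up by that factor.

£325,803.33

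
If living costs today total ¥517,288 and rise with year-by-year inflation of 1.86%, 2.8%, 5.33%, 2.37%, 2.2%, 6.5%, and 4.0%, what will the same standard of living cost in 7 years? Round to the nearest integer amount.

Cumulative price-level factor: 1.0186 × 1.028 × 1.0533 × 1.0237 × 1.022 × 1.065 × 1.040 ≈ 1.2780722837.
The nominal amount required is ¥517,288 scaled up by that factor.

¥661,131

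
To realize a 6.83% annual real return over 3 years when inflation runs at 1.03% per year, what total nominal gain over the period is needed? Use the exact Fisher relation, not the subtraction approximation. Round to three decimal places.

Required annual nominal rate: (1+6.83%)(1+1.03%) − 1 = 7.930349%.
Cumulative over 3 years: (1 + 0.07930349)^3 − 1 ≈ 0.25728.

25.728%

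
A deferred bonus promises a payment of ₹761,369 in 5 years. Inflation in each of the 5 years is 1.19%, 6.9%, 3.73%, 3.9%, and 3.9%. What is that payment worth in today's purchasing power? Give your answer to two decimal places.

₹628,556.64

Price-level factor over 5 years: 1.0119 × 1.069 × 1.0373 × 1.039 × 1.039 ≈ 1.2112973696.
Purchasing power today: ₹761,369 divided by that factor.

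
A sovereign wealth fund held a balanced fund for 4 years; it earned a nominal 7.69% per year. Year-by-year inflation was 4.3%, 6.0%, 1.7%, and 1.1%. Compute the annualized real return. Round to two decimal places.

Cumulative inflation factor: 1.043 × 1.060 × 1.017 × 1.011 ≈ 1.13674.
Nominal growth factor: 1.34494. Real growth factor = 1.34494 / 1.13674 ≈ 1.18315.
Annualized: 1.18315^(1/4) − 1 ≈ 0.04294.

4.29%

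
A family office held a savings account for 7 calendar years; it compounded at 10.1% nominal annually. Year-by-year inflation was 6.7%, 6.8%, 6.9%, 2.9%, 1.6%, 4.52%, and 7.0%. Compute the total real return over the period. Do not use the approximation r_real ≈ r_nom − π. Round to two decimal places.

Cumulative inflation factor: 1.067 × 1.068 × 1.069 × 1.029 × 1.016 × 1.0452 × 1.070 ≈ 1.42431.
Nominal growth factor: 1.96115. Real growth factor = 1.96115 / 1.42431 ≈ 1.37691.
Total real return ≈ 37.6910%.

37.69%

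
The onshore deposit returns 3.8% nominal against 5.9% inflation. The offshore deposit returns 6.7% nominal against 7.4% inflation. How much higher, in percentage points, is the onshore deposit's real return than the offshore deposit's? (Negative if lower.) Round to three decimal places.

The onshore deposit real return: 1.038/1.059 − 1 = -1.9830%.
The offshore deposit real return: 1.067/1.074 − 1 = -0.6518%.
Difference: -1.9830 − (-0.6518) = -1.3312 pp.

-1.331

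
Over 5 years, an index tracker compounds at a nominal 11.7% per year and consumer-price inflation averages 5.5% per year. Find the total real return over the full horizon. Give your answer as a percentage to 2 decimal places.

The annual real rate is (1+11.7%)/(1+5.5%) − 1 = 5.8768%.
Compounded over 5 years: (1 + 0.058768)^5 − 1 ≈ 0.33047.

33.05%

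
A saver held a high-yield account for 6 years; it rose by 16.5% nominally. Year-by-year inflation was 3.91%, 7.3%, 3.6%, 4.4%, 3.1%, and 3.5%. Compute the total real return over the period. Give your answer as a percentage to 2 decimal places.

Cumulative inflation factor: 1.0391 × 1.073 × 1.036 × 1.044 × 1.031 × 1.035 ≈ 1.28682.
Nominal growth factor: 1.16500. Real growth factor = 1.16500 / 1.28682 ≈ 0.90534.
Total real return ≈ -9.4664%.

-9.47%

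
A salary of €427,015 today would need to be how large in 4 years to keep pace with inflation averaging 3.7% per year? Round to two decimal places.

€493,808.04

Cumulative price-level factor: (1+3.7%)^4 ≈ 1.1564184862.
The nominal amount required is €427,015 scaled up by that factor.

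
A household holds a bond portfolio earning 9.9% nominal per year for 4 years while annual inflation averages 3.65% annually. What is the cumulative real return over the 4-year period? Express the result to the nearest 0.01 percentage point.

The annual real rate is (1+9.9%)/(1+3.65%) − 1 = 6.0299%.
Compounded over 4 years: (1 + 0.060299)^4 − 1 ≈ 0.26390.

26.39%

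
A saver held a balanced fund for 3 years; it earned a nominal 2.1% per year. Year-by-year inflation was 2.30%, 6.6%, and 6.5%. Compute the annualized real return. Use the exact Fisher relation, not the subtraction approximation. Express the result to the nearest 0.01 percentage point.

Cumulative inflation factor: 1.0230 × 1.066 × 1.065 ≈ 1.16140.
Nominal growth factor: 1.06433. Real growth factor = 1.06433 / 1.16140 ≈ 0.91642.
Annualized: 0.91642^(1/3) − 1 ≈ -0.02867.

-2.87%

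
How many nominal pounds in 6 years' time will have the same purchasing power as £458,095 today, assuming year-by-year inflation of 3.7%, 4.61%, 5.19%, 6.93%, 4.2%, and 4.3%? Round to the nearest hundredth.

Cumulative price-level factor: 1.037 × 1.0461 × 1.0519 × 1.0693 × 1.042 × 1.043 ≈ 1.3261052909.
Multiplying £458,095 by the price-level factor gives the future nominal sum.

£607,482.20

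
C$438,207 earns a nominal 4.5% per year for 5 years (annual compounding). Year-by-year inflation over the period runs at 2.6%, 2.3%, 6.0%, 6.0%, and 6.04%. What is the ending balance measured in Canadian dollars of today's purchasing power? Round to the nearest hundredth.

C$436,672.98

Nominal value at maturity: C$438,207 × (1 + 4.5%)^5 ≈ C$546,085.65.
Price-level factor over 5 years: 1.026 × 1.023 × 1.060 × 1.060 × 1.0604 ≈ 1.2505597429.
Dividing the nominal maturity value by the price-level factor gives the value in today's money.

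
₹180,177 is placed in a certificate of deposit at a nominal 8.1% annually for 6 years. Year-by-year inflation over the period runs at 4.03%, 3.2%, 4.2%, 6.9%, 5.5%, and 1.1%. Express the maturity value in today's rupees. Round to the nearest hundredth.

₹225,406.37

Nominal value at maturity: ₹180,177 × (1 + 8.1%)^6 ≈ ₹287,510.37.
Price-level factor over 6 years: 1.0403 × 1.032 × 1.042 × 1.069 × 1.055 × 1.011 ≈ 1.2755201835.
Dividing the nominal maturity value by the price-level factor gives the value in today's money.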